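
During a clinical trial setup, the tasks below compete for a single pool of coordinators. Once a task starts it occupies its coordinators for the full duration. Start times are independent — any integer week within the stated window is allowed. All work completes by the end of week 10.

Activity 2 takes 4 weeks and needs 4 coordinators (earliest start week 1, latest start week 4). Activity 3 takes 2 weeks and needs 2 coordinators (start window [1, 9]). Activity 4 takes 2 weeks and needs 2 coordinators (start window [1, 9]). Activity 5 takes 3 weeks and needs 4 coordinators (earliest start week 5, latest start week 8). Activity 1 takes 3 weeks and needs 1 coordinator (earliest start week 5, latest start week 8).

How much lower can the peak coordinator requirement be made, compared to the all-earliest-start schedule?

Early-start peak: w1:8  w2:8  w3:4  w4:4  w5:5  w6:5  w7:5  w8:0  w9:0  w10:0 ⇒ 8.
Leveled (Activity 2@1, Activity 3@5, Activity 4@5, Activity 5@7, Activity 1@5): w1:4  w2:4  w3:4  w4:4  w5:5  w6:5  w7:5  w8:4  w9:4  w10:0 ⇒ 5.
Reduction 8 − 5 = 3.

3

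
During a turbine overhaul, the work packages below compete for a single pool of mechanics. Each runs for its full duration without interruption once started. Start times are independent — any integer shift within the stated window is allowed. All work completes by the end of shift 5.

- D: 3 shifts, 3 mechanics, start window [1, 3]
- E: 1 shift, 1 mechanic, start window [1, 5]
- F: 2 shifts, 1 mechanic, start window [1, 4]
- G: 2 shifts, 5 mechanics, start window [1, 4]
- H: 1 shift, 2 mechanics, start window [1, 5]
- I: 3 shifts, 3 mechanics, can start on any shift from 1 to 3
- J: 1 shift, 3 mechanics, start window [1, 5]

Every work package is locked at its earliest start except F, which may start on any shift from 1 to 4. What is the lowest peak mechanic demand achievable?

F@1: s1:18  s2:12  s3:6  s4:0  s5:0 → peak 18
F@2: s1:17  s2:12  s3:7  s4:0  s5:0 → peak 17
F@3: s1:17  s2:11  s3:7  s4:1  s5:0 → peak 17
F@4: s1:17  s2:11  s3:6  s4:1  s5:1 → peak 17
Best is F@2, peak 17.

17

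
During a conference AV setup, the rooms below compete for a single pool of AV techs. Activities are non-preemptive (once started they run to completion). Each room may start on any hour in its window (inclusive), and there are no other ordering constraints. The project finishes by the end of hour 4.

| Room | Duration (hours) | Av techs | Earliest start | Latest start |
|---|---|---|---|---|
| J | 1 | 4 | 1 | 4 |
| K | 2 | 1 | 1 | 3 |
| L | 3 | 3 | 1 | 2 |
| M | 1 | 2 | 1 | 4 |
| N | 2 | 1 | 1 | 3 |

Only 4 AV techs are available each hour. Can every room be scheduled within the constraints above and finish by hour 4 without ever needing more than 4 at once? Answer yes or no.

Total AV tech-hours = 19; over 4 hours the average is 19/4 > 4, so some hour must exceed 4.

no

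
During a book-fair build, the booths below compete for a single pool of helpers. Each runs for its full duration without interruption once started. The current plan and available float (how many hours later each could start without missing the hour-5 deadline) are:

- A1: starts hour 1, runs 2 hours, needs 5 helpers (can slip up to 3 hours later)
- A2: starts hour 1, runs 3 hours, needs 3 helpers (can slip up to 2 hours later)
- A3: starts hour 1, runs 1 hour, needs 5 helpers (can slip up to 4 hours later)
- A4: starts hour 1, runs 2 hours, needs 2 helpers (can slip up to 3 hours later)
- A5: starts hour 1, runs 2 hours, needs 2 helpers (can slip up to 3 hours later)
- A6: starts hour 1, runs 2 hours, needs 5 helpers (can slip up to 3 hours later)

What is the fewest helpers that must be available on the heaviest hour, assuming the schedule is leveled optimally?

9

Early-start (A1@1, A2@1, A3@1, A4@1, A5@1, A6@1) gives peak 22: h1:22  h2:17  h3:3  h4:0  h5:0.
Shift A3→3, A4→4, A5→4, A6→4.
Schedule A1@1, A2@1, A3@3, A4@4, A5@4, A6@4: h1:8  h2:8  h3:8  h4:9  h5:9 — peak 9.
Total helper-hours = 42 over 5 hours ⇒ peak ≥ ⌈42/5⌉ = 9, so 9 is optimal.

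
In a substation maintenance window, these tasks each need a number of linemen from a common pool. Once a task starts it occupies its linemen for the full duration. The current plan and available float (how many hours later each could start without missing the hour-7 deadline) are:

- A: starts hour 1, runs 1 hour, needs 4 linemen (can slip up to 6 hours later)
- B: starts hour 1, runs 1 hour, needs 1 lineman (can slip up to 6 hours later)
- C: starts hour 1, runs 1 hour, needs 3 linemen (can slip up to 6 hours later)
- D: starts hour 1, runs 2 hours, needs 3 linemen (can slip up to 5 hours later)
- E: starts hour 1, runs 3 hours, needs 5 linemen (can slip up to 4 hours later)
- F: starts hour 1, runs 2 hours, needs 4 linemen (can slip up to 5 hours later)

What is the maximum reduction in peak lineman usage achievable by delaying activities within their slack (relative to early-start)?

13

Early-start peak: h1:20  h2:12  h3:5  h4:0  h5:0  h6:0  h7:0 ⇒ 20.
Leveled (A@1, B@1, C@2, D@2, E@5, F@3): h1:5  h2:6  h3:7  h4:4  h5:5  h6:5  h7:5 ⇒ 7.
Reduction 20 − 7 = 13.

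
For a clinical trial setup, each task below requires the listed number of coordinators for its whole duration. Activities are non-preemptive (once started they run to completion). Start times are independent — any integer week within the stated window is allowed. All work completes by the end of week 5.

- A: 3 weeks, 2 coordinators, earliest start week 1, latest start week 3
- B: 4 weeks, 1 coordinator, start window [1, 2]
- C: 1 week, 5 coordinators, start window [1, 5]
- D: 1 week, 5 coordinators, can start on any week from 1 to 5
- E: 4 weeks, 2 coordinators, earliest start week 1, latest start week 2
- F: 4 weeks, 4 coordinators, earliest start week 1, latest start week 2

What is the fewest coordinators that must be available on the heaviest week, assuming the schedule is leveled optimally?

9

Early-start (A@1, B@1, C@1, D@1, E@1, F@1) gives peak 19: w1:19  w2:9  w3:9  w4:7  w5:0.
Shift A→2, D→5, F→2.
Schedule A@2, B@1, C@1, D@5, E@1, F@2: w1:8  w2:9  w3:9  w4:9  w5:9 — peak 9.
Total coordinator-weeks = 44 over 5 weeks ⇒ peak ≥ ⌈44/5⌉ = 9, so 9 is optimal.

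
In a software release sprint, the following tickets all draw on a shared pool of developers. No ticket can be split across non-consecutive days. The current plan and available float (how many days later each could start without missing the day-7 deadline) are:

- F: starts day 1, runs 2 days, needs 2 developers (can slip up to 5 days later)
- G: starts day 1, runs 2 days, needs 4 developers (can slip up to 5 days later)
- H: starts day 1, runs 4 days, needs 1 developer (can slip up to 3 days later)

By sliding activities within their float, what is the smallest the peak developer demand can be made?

4

Early-start (F@1, G@1, H@1) gives peak 7: d1:7  d2:7  d3:1  d4:1  d5:0  d6:0  d7:0.
Shift G→5.
Schedule F@1, G@5, H@1: d1:3  d2:3  d3:1  d4:1  d5:4  d6:4  d7:0 — peak 4.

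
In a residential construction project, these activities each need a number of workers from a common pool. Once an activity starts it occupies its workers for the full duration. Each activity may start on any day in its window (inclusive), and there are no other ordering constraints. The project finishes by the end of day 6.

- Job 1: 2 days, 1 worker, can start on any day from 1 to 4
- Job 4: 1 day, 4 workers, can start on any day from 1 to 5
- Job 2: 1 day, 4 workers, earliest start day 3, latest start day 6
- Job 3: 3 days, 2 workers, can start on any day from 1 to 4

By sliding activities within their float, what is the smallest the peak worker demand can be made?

4

Early-start (Job 1@1, Job 4@1, Job 2@3, Job 3@1) gives peak 7: d1:7  d2:3  d3:6  d4:0  d5:0  d6:0.
Shift Job 4→4, Job 2→5.
Schedule Job 1@1, Job 4@4, Job 2@5, Job 3@1: d1:3  d2:3  d3:2  d4:4  d5:4  d6:0 — peak 4.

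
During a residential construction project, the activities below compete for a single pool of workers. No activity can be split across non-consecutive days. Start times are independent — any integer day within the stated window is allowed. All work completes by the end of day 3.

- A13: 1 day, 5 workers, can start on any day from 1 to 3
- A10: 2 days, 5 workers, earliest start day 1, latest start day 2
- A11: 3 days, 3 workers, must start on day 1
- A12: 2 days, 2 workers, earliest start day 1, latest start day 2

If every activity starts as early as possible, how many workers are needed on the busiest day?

Early-start schedule: A13@1, A10@1, A11@1, A12@1.
Load per day: day 1: 15, day 2: 10, day 3: 3.
Peak is 15.

15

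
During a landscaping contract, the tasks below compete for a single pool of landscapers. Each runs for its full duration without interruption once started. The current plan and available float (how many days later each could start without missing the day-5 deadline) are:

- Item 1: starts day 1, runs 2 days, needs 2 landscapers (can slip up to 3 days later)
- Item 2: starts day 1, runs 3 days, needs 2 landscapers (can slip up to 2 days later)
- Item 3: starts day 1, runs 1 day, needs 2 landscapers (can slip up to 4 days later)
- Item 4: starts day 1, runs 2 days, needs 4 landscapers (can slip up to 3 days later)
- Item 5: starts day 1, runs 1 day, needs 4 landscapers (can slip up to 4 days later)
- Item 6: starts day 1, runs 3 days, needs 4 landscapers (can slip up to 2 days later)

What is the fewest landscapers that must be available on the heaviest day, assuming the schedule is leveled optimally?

8

Early-start (Item 1@1, Item 2@1, Item 3@1, Item 4@1, Item 5@1, Item 6@1) gives peak 18: d1:18  d2:12  d3:6  d4:0  d5:0.
Shift Item 4→4, Item 5→2, Item 6→3.
Schedule Item 1@1, Item 2@1, Item 3@1, Item 4@4, Item 5@2, Item 6@3: d1:6  d2:8  d3:6  d4:8  d5:8 — peak 8.
Total landscaper-days = 36 over 5 days ⇒ peak ≥ ⌈36/5⌉ = 8, so 8 is optimal.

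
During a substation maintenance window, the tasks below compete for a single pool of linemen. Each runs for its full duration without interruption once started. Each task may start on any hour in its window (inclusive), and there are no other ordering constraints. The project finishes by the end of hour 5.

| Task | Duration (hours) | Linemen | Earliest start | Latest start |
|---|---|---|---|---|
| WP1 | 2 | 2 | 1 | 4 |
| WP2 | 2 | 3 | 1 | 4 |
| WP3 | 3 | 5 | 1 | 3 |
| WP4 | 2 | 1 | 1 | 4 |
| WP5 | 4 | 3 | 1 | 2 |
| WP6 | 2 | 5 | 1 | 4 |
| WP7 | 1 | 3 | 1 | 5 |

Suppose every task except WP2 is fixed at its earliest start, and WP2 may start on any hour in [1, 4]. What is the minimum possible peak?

WP2@1: h1:22  h2:19  h3:8  h4:3  h5:0 → peak 22
WP2@2: h1:19  h2:19  h3:11  h4:3  h5:0 → peak 19
WP2@3: h1:19  h2:16  h3:11  h4:6  h5:0 → peak 19
WP2@4: h1:19  h2:16  h3:8  h4:6  h5:3 → peak 19
Best is WP2@2, peak 19.

19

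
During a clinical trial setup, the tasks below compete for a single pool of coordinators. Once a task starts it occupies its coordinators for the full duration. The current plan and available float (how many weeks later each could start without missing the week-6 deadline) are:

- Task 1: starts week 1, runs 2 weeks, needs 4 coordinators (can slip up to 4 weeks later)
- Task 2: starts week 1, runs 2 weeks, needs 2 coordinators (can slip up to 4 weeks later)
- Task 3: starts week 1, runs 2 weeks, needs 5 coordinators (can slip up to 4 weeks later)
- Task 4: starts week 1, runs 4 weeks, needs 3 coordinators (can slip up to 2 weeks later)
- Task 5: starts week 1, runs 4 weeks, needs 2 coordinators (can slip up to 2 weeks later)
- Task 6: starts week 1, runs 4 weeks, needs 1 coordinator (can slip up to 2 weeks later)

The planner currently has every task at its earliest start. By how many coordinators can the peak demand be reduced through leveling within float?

9

Early-start peak: w1:17  w2:17  w3:6  w4:6  w5:0  w6:0 ⇒ 17.
Leveled (Task 1@1, Task 2@3, Task 3@5, Task 4@1, Task 5@3, Task 6@1): w1:8  w2:8  w3:8  w4:8  w5:7  w6:7 ⇒ 8.
Reduction 17 − 8 = 9.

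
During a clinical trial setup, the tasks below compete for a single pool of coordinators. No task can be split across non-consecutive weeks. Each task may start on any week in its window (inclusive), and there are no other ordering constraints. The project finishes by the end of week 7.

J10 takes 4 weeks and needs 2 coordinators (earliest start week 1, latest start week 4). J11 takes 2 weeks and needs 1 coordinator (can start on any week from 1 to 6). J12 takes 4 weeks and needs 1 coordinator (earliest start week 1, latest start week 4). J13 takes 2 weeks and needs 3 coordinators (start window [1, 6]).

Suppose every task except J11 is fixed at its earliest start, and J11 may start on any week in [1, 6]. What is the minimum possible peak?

6

J11@1: w1:7  w2:7  w3:3  w4:3  w5:0  w6:0  w7:0 → peak 7
J11@2: w1:6  w2:7  w3:4  w4:3  w5:0  w6:0  w7:0 → peak 7
J11@3: w1:6  w2:6  w3:4  w4:4  w5:0  w6:0  w7:0 → peak 6
J11@4: w1:6  w2:6  w3:3  w4:4  w5:1  w6:0  w7:0 → peak 6
J11@5: w1:6  w2:6  w3:3  w4:3  w5:1  w6:1  w7:0 → peak 6
J11@6: w1:6  w2:6  w3:3  w4:3  w5:0  w6:1  w7:1 → peak 6
Best is J11@3, peak 6.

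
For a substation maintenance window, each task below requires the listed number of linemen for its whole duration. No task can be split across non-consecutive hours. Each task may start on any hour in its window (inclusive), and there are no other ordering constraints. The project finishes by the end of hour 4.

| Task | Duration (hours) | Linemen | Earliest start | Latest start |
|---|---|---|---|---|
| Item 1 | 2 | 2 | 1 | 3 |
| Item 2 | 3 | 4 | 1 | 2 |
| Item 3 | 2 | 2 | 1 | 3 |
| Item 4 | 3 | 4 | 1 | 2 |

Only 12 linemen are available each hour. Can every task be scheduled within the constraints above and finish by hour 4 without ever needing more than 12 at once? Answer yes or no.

yes

Schedule Item 1@1, Item 2@1, Item 3@3, Item 4@1: h1:10  h2:10  h3:10  h4:2 — peak 10 ≤ 12.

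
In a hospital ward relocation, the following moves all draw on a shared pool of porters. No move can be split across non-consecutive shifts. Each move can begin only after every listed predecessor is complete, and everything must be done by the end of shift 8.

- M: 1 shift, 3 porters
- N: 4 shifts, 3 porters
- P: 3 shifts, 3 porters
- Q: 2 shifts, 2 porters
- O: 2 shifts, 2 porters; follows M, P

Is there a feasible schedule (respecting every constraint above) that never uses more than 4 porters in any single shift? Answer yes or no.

The minimum achievable peak is 5; 4 < 5, so no feasible schedule stays within the cap.

no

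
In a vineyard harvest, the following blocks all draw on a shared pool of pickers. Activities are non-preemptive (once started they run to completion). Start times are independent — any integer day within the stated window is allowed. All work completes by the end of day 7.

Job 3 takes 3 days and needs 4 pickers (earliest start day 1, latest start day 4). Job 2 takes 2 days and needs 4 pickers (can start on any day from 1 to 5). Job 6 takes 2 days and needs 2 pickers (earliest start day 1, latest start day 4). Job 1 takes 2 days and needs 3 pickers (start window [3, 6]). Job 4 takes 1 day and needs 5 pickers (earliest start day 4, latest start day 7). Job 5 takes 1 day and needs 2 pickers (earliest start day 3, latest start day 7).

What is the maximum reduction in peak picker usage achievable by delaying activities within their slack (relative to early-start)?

3

Early-start peak: d1:10  d2:10  d3:9  d4:8  d5:0  d6:0  d7:0 ⇒ 10.
Leveled (Job 3@1, Job 2@4, Job 6@1, Job 1@3, Job 4@6, Job 5@5): d1:6  d2:6  d3:7  d4:7  d5:6  d6:5  d7:0 ⇒ 7.
Reduction 10 − 7 = 3.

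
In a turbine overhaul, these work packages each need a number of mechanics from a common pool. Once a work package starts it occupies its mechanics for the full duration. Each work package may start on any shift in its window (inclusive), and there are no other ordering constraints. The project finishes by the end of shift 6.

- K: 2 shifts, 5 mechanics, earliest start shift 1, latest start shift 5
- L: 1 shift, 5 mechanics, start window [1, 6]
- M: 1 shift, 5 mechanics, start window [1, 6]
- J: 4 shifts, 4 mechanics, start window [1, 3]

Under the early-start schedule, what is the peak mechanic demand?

Early-start schedule: K@1, L@1, M@1, J@1.
Load per shift: shift 1: 19, shift 2: 9, shift 3: 4, shift 4: 4, shift 5: 0, shift 6: 0.
Peak is 19.

19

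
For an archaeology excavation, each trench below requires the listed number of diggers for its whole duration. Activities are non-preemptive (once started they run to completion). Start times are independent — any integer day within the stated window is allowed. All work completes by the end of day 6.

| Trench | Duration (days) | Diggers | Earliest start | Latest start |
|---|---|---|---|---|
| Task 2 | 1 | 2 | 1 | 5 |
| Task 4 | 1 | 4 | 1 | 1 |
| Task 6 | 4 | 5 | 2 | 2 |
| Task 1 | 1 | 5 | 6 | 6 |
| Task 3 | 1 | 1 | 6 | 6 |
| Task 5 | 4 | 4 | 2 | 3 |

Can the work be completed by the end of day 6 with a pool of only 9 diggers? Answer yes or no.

yes

Schedule Task 2@1, Task 4@1, Task 6@2, Task 1@6, Task 3@6, Task 5@2: d1:6  d2:9  d3:9  d4:9  d5:9  d6:6 — peak 9 ≤ 9.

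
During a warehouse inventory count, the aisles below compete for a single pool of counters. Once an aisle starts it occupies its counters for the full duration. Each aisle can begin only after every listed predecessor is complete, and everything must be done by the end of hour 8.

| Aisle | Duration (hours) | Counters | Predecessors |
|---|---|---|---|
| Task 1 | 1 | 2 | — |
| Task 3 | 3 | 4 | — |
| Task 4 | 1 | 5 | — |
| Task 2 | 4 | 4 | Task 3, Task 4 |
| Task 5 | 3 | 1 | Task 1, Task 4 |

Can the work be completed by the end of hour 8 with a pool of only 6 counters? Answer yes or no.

yes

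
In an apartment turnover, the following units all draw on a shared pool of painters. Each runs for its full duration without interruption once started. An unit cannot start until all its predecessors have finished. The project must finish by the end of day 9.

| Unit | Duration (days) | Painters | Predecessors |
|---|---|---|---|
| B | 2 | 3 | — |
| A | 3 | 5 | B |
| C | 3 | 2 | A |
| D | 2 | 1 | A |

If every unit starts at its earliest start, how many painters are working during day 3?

At early start, day 3 has: A.
Demand: 5 = 5.

5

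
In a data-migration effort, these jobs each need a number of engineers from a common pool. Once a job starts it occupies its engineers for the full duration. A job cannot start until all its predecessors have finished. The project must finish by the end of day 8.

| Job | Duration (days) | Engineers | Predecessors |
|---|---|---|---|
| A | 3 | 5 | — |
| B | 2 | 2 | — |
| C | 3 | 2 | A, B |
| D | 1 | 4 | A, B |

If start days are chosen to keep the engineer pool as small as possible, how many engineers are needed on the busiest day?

6

Early-start (A@1, B@1, C@4, D@4) gives peak 7: d1:7  d2:7  d3:5  d4:6  d5:2  d6:2  d7:0  d8:0.
Shift B→4, C→6, D→6.
Schedule A@1, B@4, C@6, D@6: d1:5  d2:5  d3:5  d4:2  d5:2  d6:6  d7:2  d8:2 — peak 6.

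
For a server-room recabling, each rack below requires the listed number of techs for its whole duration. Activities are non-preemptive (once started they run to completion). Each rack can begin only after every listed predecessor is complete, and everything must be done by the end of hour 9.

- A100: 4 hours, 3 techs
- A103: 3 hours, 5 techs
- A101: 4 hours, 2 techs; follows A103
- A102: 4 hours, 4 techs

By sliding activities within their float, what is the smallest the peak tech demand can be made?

Early-start (A100@1, A103@1, A101@4, A102@1) gives peak 12: h1:12  h2:12  h3:12  h4:9  h5:2  h6:2  h7:2  h8:0  h9:0.
Shift A102→5.
Schedule A100@1, A103@1, A101@4, A102@5: h1:8  h2:8  h3:8  h4:5  h5:6  h6:6  h7:6  h8:4  h9:0 — peak 8.

8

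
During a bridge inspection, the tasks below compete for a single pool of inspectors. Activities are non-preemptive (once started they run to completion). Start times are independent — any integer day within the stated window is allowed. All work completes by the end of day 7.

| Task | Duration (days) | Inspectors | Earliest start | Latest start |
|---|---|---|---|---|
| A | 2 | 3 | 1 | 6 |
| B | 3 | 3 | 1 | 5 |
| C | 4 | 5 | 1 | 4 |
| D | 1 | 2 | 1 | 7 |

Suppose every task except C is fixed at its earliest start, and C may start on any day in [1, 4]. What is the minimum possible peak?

C@1: d1:13  d2:11  d3:8  d4:5  d5:0  d6:0  d7:0 → peak 13
C@2: d1:8  d2:11  d3:8  d4:5  d5:5  d6:0  d7:0 → peak 11
C@3: d1:8  d2:6  d3:8  d4:5  d5:5  d6:5  d7:0 → peak 8
C@4: d1:8  d2:6  d3:3  d4:5  d5:5  d6:5  d7:5 → peak 8
Best is C@3, peak 8.

8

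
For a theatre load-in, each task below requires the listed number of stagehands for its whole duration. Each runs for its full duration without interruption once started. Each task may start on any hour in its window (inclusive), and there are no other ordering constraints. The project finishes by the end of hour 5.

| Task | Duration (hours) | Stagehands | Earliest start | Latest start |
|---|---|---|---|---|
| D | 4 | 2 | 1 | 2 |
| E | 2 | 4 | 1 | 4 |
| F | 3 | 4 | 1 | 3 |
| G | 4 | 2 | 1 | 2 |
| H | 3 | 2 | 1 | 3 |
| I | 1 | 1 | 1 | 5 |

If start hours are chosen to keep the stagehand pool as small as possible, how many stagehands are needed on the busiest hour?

Early-start (D@1, E@1, F@1, G@1, H@1, I@1) gives peak 15: h1:15  h2:14  h3:10  h4:4  h5:0.
Shift F→3, I→4.
Schedule D@1, E@1, F@3, G@1, H@1, I@4: h1:10  h2:10  h3:10  h4:9  h5:4 — peak 10.

10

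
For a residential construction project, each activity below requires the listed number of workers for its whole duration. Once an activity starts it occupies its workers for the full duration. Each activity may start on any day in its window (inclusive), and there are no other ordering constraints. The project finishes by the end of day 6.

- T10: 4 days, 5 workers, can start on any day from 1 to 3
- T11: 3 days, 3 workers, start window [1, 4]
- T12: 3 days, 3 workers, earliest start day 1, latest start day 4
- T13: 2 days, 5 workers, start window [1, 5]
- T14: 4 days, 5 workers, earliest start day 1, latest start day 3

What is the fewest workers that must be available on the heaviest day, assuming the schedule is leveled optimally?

Early-start (T10@1, T11@1, T12@1, T13@1, T14@1) gives peak 21: d1:21  d2:21  d3:16  d4:10  d5:0  d6:0.
Shift T12→4, T14→3.
Schedule T10@1, T11@1, T12@4, T13@1, T14@3: d1:13  d2:13  d3:13  d4:13  d5:8  d6:8 — peak 13.

13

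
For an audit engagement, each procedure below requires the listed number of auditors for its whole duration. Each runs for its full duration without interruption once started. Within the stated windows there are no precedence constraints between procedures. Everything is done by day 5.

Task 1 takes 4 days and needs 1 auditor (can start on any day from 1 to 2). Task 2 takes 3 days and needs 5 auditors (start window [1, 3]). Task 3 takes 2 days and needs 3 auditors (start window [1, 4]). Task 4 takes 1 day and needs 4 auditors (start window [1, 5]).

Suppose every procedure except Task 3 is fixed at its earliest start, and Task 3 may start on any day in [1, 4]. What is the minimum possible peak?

Task 3@1: d1:13  d2:9  d3:6  d4:1  d5:0 → peak 13
Task 3@2: d1:10  d2:9  d3:9  d4:1  d5:0 → peak 10
Task 3@3: d1:10  d2:6  d3:9  d4:4  d5:0 → peak 10
Task 3@4: d1:10  d2:6  d3:6  d4:4  d5:3 → peak 10
Best is Task 3@2, peak 10.

10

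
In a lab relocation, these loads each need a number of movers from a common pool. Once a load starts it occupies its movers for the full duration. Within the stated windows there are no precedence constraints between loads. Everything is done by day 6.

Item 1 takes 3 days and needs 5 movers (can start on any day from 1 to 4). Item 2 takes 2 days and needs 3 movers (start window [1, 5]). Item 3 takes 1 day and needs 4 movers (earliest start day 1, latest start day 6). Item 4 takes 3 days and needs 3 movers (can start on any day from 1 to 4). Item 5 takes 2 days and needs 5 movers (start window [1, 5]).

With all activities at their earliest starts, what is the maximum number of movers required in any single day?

Early-start schedule: Item 1@1, Item 2@1, Item 3@1, Item 4@1, Item 5@1.
Load per day: day 1: 20, day 2: 16, day 3: 8, day 4: 0, day 5: 0, day 6: 0.
Peak is 20.

20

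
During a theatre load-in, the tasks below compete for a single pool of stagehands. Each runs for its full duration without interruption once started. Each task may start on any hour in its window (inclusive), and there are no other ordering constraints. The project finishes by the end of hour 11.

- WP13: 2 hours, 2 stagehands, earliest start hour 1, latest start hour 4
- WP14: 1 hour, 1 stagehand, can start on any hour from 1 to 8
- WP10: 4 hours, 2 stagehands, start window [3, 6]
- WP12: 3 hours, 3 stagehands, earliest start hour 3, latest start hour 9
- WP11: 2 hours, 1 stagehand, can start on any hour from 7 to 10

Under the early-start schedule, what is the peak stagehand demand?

Early-start schedule: WP13@1, WP14@1, WP10@3, WP12@3, WP11@7.
Load per hour: hour 1: 3, hour 2: 2, hour 3: 5, hour 4: 5, hour 5: 5, hour 6: 2, hour 7: 1, hour 8: 1, hour 9: 0, hour 10: 0, hour 11: 0.
Peak is 5.

5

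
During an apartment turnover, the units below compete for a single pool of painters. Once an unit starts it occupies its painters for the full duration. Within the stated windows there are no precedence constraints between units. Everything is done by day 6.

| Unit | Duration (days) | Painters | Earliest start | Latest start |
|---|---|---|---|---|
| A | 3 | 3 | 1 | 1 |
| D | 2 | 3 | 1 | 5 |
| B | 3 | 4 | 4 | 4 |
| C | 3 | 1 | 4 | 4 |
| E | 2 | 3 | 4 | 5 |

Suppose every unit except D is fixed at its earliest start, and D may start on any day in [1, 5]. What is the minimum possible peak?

D@1: d1:6  d2:6  d3:3  d4:8  d5:8  d6:5 → peak 8
D@2: d1:3  d2:6  d3:6  d4:8  d5:8  d6:5 → peak 8
D@3: d1:3  d2:3  d3:6  d4:11  d5:8  d6:5 → peak 11
D@4: d1:3  d2:3  d3:3  d4:11  d5:11  d6:5 → peak 11
D@5: d1:3  d2:3  d3:3  d4:8  d5:11  d6:8 → peak 11
Best is D@1, peak 8.

8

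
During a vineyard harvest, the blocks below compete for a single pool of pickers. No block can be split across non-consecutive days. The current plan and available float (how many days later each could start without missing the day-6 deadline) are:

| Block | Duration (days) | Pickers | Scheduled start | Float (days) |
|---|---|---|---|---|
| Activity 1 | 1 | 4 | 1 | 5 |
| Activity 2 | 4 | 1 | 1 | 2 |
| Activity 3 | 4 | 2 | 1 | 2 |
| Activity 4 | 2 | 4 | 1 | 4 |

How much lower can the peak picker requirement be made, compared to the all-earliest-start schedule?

5

Early-start peak: d1:11  d2:7  d3:3  d4:3  d5:0  d6:0 ⇒ 11.
Leveled (Activity 1@1, Activity 2@1, Activity 3@2, Activity 4@5): d1:5  d2:3  d3:3  d4:3  d5:6  d6:4 ⇒ 6.
Reduction 11 − 6 = 5.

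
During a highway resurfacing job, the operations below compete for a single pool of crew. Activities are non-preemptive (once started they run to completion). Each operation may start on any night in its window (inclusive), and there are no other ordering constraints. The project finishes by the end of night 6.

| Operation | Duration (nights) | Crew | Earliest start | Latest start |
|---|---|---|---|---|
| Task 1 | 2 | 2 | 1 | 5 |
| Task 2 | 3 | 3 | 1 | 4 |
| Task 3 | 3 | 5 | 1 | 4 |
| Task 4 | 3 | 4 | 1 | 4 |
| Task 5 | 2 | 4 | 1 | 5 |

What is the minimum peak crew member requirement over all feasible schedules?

9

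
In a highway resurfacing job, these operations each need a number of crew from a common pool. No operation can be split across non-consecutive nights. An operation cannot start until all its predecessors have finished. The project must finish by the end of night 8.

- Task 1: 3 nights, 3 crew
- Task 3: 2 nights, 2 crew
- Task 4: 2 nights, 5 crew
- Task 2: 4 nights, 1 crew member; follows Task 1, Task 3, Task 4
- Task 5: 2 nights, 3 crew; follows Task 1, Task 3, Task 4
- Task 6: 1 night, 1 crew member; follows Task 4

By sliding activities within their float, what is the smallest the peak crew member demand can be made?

8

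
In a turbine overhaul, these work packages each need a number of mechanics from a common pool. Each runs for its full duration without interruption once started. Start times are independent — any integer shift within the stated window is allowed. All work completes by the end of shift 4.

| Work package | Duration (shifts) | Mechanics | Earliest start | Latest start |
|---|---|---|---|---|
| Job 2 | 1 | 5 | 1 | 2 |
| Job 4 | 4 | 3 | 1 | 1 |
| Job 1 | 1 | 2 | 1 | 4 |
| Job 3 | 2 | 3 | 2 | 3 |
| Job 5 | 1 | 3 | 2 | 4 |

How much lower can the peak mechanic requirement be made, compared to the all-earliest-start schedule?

Early-start peak: s1:10  s2:9  s3:6  s4:3 ⇒ 10.
Leveled (Job 2@1, Job 4@1, Job 1@2, Job 3@2, Job 5@4): s1:8  s2:8  s3:6  s4:6 ⇒ 8.
Reduction 10 − 8 = 2.

2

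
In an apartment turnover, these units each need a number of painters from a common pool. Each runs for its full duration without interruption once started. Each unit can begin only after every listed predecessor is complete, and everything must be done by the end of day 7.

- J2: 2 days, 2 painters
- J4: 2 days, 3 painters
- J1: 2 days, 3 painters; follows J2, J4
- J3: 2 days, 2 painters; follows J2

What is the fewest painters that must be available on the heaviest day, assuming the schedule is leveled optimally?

Schedule J2@1, J4@1, J1@3, J3@3: d1:5  d2:5  d3:5  d4:5  d5:0  d6:0  d7:0 — peak 5.

5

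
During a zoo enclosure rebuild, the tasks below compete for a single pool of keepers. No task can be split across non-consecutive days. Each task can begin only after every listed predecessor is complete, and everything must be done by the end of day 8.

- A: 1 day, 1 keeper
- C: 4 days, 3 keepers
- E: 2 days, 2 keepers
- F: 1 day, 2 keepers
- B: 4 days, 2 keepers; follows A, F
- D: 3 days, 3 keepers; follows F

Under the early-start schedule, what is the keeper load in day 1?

At early start, day 1 has: A, C, E, F.
Demand: 1 + 3 + 2 + 2 = 8.

8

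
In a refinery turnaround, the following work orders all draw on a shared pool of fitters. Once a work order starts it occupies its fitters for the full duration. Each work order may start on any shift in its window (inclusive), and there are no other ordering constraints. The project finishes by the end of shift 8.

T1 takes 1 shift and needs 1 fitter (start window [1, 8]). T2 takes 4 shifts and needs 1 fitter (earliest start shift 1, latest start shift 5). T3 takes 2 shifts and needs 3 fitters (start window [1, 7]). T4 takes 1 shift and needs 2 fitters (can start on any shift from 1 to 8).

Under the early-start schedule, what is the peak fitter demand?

Early-start schedule: T1@1, T2@1, T3@1, T4@1.
Load per shift: shift 1: 7, shift 2: 4, shift 3: 1, shift 4: 1, shift 5: 0, shift 6: 0, shift 7: 0, shift 8: 0.
Peak is 7.

7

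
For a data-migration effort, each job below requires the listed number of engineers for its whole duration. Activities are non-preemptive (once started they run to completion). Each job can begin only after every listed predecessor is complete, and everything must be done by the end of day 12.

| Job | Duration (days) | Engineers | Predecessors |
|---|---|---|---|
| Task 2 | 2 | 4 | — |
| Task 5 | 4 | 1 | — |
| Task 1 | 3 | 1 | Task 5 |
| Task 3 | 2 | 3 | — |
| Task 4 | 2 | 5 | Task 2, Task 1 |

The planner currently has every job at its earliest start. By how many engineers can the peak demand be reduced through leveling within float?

3

Early-start peak: d1:8  d2:8  d3:1  d4:1  d5:1  d6:1  d7:1  d8:5  d9:5  d10:0  d11:0  d12:0 ⇒ 8.
Leveled (Task 2@1, Task 5@1, Task 1@5, Task 3@3, Task 4@8): d1:5  d2:5  d3:4  d4:4  d5:1  d6:1  d7:1  d8:5  d9:5  d10:0  d11:0  d12:0 ⇒ 5.
Reduction 8 − 5 = 3.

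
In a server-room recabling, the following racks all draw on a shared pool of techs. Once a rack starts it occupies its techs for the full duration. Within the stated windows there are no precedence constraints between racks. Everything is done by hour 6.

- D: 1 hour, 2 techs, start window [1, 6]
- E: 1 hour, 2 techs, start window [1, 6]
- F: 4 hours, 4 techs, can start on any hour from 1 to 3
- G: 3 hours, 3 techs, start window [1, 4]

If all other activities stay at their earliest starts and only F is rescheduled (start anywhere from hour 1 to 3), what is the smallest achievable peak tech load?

F@1: h1:11  h2:7  h3:7  h4:4  h5:0  h6:0 → peak 11
F@2: h1:7  h2:7  h3:7  h4:4  h5:4  h6:0 → peak 7
F@3: h1:7  h2:3  h3:7  h4:4  h5:4  h6:4 → peak 7
Best is F@2, peak 7.

7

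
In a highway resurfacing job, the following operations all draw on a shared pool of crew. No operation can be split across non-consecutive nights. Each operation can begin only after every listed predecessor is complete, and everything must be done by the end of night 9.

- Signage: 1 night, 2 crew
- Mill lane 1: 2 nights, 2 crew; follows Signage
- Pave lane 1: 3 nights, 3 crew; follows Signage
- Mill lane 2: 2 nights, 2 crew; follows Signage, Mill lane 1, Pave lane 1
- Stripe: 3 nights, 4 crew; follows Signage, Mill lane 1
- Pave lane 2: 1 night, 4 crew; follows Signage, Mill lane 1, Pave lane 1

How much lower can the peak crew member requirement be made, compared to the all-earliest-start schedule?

4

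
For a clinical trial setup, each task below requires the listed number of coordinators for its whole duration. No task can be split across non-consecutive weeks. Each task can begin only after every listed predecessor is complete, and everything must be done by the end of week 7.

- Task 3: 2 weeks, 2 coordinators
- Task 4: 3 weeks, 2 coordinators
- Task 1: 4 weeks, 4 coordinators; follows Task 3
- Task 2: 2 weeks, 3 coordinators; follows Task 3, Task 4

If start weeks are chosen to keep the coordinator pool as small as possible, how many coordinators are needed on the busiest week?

Schedule Task 3@1, Task 4@1, Task 1@3, Task 2@4: w1:4  w2:4  w3:6  w4:7  w5:7  w6:4  w7:0 — peak 7.
No arrangement of the 18 feasible schedules does better.

7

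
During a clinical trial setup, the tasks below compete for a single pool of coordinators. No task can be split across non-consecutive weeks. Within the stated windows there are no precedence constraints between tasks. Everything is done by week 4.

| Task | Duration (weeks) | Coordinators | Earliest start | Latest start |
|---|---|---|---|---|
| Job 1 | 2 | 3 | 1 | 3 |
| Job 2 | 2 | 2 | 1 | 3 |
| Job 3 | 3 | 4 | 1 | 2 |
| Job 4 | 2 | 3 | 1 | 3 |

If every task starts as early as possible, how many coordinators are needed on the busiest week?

Early-start schedule: Job 1@1, Job 2@1, Job 3@1, Job 4@1.
Load per week: week 1: 12, week 2: 12, week 3: 4, week 4: 0.
Peak is 12.

12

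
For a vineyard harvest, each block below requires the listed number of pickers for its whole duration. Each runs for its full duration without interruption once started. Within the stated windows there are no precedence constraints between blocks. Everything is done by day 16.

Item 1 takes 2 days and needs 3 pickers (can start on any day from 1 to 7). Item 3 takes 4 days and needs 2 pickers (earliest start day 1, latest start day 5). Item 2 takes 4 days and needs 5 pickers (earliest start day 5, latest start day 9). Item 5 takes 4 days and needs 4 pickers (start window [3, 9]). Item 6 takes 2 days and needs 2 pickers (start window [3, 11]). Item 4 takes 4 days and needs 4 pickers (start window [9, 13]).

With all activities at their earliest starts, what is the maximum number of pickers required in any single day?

Early-start schedule: Item 1@1, Item 3@1, Item 2@5, Item 5@3, Item 6@3, Item 4@9.
Load per day: day 1: 5, day 2: 5, day 3: 8, day 4: 8, day 5: 9, day 6: 9, day 7: 5, day 8: 5, day 9: 4, day 10: 4, day 11: 4, day 12: 4, day 13: 0, day 14: 0, day 15: 0, day 16: 0.
Peak is 9.

9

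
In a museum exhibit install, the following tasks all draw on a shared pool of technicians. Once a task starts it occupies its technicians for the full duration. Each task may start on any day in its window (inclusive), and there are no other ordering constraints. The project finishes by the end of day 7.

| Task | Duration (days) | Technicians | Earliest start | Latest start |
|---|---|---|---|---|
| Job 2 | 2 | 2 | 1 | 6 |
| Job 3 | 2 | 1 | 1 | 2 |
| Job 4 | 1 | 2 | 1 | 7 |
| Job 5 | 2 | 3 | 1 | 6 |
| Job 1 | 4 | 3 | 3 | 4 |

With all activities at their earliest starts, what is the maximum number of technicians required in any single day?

8

Early-start schedule: Job 2@1, Job 3@1, Job 4@1, Job 5@1, Job 1@3.
Load per day: day 1: 8, day 2: 6, day 3: 3, day 4: 3, day 5: 3, day 6: 3, day 7: 0.
Peak is 8.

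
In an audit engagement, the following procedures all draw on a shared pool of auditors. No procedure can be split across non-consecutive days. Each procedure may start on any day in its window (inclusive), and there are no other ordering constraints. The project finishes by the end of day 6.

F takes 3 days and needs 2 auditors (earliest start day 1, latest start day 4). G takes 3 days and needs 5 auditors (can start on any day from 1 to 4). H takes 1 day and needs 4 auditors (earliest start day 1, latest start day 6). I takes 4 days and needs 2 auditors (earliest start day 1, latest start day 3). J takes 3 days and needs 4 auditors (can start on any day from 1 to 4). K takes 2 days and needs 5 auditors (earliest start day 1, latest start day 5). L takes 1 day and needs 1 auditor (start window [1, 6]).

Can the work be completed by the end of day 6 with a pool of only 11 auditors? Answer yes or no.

Schedule F@1, G@1, H@4, I@1, J@4, K@5, L@1: d1:10  d2:9  d3:9  d4:10  d5:9  d6:9 — peak 10 ≤ 11.

yes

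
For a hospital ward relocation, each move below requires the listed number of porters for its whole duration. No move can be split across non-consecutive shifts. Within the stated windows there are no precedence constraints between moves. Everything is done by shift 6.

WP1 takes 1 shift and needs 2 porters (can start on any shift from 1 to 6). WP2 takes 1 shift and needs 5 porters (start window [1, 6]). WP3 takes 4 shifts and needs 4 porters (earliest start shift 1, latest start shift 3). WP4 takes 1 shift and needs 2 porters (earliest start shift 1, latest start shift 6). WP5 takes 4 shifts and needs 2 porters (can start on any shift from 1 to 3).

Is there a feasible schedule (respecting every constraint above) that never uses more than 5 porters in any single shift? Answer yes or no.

no

Total porter-shifts = 33; over 6 shifts the average is 33/6 > 5, so some shift must exceed 5.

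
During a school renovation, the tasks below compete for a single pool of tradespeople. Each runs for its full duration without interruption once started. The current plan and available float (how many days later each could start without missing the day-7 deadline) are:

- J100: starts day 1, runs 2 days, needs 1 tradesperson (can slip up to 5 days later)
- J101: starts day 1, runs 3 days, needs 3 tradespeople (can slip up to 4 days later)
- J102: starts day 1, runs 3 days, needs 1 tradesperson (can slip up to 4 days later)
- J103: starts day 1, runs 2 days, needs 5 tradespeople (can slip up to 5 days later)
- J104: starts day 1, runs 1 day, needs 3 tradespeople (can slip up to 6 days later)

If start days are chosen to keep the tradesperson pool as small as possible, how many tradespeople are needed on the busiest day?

5

Early-start (J100@1, J101@1, J102@1, J103@1, J104@1) gives peak 13: d1:13  d2:10  d3:4  d4:0  d5:0  d6:0  d7:0.
Shift J103→4, J104→6.
Schedule J100@1, J101@1, J102@1, J103@4, J104@6: d1:5  d2:5  d3:4  d4:5  d5:5  d6:3  d7:0 — peak 5.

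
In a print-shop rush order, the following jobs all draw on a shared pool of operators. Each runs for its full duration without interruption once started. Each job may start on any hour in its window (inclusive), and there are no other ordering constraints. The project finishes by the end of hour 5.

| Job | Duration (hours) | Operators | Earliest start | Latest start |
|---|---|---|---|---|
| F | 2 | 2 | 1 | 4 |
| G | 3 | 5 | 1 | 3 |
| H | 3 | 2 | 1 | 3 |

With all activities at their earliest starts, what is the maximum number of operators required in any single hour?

Early-start schedule: F@1, G@1, H@1.
Load per hour: hour 1: 9, hour 2: 9, hour 3: 7, hour 4: 0, hour 5: 0.
Peak is 9.

9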